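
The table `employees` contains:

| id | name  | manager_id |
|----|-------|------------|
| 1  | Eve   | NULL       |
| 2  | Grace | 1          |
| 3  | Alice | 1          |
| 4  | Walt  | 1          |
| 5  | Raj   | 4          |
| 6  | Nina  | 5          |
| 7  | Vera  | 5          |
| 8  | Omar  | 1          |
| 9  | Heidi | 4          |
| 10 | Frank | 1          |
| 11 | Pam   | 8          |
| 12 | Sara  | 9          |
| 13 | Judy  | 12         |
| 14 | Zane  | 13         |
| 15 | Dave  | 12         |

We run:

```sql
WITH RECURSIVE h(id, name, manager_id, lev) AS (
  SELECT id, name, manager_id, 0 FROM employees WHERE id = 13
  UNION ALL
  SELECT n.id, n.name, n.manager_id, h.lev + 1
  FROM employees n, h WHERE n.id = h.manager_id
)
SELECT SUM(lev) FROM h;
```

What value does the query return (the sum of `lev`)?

Base: id=13 (Judy), manager_id=12, lev 0.
Iteration 1: join on id=12 -> Sara (id 12, manager_id=9, lev 1).
Iteration 2: join on id=9 -> Heidi (id 9, manager_id=4, lev 2).
Iteration 3: join on id=4 -> Walt (id 4, manager_id=1, lev 3).
Iteration 4: join on id=1 -> Eve (id 1, manager_id=NULL, lev 4).
Iteration 5: manager_id is NULL; no match; recursion stops.
SUM(lev) = 0 + 1 + 2 + 3 + 4 = 10.

10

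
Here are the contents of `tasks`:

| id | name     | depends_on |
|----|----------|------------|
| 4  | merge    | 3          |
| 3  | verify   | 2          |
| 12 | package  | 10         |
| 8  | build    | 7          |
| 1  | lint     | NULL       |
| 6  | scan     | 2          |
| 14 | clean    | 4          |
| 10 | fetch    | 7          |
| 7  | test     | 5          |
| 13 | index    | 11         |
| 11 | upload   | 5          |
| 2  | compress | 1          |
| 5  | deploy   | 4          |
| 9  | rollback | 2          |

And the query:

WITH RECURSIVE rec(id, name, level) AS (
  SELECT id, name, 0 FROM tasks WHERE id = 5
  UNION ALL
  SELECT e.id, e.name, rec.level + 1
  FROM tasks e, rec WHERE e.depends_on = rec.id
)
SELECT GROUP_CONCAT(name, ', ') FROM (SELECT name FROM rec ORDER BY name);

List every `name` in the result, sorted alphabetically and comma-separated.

build, deploy, fetch, index, package, test, upload

Base: id=5 (deploy) at level 0.
Iteration 1: rows with depends_on in {5} -> test (id 7, level 1), upload (id 11, level 1).
Iteration 2: rows with depends_on in {7,11} -> build (id 8, level 2), fetch (id 10, level 2), index (id 13, level 2).
Iteration 3: rows with depends_on in {8,10,13} -> package (id 12, level 3).
Iteration 4: no rows with depends_on in {12}; recursion stops.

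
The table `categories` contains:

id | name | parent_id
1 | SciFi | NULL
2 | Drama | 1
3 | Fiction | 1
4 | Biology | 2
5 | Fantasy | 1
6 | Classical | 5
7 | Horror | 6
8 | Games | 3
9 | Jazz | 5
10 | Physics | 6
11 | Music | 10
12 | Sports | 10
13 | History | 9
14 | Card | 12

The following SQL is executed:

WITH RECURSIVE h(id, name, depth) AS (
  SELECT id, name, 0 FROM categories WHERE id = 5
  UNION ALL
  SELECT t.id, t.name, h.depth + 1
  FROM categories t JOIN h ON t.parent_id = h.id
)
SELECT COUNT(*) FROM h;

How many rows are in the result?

Base: id=5 (Fantasy) at depth 0.
Iteration 1: rows with parent_id in {5} -> Classical (id 6, depth 1), Jazz (id 9, depth 1).
Iteration 2: rows with parent_id in {6,9} -> Horror (id 7, depth 2), Physics (id 10, depth 2), History (id 13, depth 2).
Iteration 3: rows with parent_id in {7,10,13} -> Music (id 11, depth 3), Sports (id 12, depth 3).
Iteration 4: rows with parent_id in {11,12} -> Card (id 14, depth 4).
Iteration 5: no rows with parent_id in {14}; recursion stops.
Total rows emitted: 9.

9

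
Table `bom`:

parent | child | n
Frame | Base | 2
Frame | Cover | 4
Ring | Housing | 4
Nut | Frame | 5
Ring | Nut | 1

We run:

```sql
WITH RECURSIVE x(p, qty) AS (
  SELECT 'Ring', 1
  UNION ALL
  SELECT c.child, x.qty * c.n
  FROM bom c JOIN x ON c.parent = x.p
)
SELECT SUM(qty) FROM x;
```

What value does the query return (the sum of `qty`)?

Base: (Ring, qty=1).
Iteration 1: components of {Ring} -> Housing = 1*4 = 4, Nut = 1*1 = 1.
Iteration 2: components of {Housing,Nut} -> Frame = 1*5 = 5.
Iteration 3: components of {Frame} -> Base = 5*2 = 10, Cover = 5*4 = 20.
Iteration 4: no further components; recursion stops.
SUM(qty) = 1 + 1 + 4 + 5 + 10 + 20 = 41.

41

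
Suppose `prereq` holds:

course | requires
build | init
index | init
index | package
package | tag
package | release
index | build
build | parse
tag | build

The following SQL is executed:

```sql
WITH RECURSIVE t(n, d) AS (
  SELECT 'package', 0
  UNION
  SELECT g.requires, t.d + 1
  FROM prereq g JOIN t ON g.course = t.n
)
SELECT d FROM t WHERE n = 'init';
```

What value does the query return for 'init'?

Base: (package, d=0).
Iteration 1: edges from {package} -> (release, d=1), (tag, d=1).
Iteration 2: edges from {release,tag} -> (build, d=2).
Iteration 3: edges from {build} -> (init, d=3), (parse, d=3).
Iteration 4: no outgoing edges from {init,parse}; recursion stops.

3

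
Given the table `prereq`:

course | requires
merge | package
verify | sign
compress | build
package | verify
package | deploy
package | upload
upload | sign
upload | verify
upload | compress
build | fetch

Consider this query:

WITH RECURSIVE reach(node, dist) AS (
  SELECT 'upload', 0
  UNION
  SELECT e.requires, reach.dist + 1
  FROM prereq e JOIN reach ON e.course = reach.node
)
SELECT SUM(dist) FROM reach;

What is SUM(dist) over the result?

Base: (upload, dist=0).
Iteration 1: edges from {upload} -> (compress, dist=1), (sign, dist=1), (verify, dist=1).
Iteration 2: edges from {compress,sign,verify} -> (build, dist=2), (sign, dist=2).
Iteration 3: edges from {build,sign} -> (fetch, dist=3).
Iteration 4: no outgoing edges from {fetch}; recursion stops.
SUM(dist) = 0 + 1 + 1 + 1 + 2 + 2 + 3 = 10.

10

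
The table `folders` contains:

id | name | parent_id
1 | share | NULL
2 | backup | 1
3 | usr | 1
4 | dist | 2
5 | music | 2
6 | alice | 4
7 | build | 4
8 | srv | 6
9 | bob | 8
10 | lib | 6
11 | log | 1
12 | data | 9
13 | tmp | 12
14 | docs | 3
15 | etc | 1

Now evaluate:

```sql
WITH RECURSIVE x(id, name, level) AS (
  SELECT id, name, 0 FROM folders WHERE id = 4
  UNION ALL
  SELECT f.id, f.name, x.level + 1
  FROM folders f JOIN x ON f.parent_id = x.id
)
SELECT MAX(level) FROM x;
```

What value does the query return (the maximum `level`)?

Base: id=4 (dist) at level 0.
Iteration 1: rows with parent_id in {4} -> alice (id 6, level 1), build (id 7, level 1).
Iteration 2: rows with parent_id in {6,7} -> srv (id 8, level 2), lib (id 10, level 2).
Iteration 3: rows with parent_id in {8,10} -> bob (id 9, level 3).
Iteration 4: rows with parent_id in {9} -> data (id 12, level 4).
Iteration 5: rows with parent_id in {12} -> tmp (id 13, level 5).
Iteration 6: no rows with parent_id in {13}; recursion stops.
level values: 0, 1, 1, 2, 2, 3, 4, 5; the maximum is 5.

5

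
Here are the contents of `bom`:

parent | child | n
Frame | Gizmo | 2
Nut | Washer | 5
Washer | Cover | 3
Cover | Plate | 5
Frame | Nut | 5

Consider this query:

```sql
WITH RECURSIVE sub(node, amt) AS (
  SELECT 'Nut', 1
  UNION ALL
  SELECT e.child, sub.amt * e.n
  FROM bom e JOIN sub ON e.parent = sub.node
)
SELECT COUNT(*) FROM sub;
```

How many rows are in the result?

4

Base: (Nut, amt=1).
Iteration 1: components of {Nut} -> Washer = 1*5 = 5.
Iteration 2: components of {Washer} -> Cover = 5*3 = 15.
Iteration 3: components of {Cover} -> Plate = 15*5 = 75.
Iteration 4: no further components; recursion stops.
Total rows emitted: 4.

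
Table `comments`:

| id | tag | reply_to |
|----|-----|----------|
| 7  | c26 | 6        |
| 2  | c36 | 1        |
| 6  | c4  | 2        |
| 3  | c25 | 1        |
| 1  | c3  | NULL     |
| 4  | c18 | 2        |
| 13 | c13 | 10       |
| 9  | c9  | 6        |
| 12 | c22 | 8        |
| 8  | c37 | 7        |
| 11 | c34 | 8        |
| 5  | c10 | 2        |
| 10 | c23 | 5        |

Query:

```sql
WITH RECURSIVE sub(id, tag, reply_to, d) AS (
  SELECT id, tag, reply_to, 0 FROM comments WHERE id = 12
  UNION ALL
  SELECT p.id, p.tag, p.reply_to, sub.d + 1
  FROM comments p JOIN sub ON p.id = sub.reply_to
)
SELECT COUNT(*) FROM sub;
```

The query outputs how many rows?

6

Base: id=12 (c22), reply_to=8, d 0.
Iteration 1: join on id=8 -> c37 (id 8, reply_to=7, d 1).
Iteration 2: join on id=7 -> c26 (id 7, reply_to=6, d 2).
Iteration 3: join on id=6 -> c4 (id 6, reply_to=2, d 3).
Iteration 4: join on id=2 -> c36 (id 2, reply_to=1, d 4).
Iteration 5: join on id=1 -> c3 (id 1, reply_to=NULL, d 5).
Iteration 6: reply_to is NULL; no match; recursion stops.
Total rows emitted: 6.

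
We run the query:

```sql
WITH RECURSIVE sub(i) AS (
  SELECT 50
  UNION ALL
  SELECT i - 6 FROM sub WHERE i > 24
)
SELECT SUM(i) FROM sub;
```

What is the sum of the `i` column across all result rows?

Base: i=50.
Iteration 1: 50 > 24 holds -> i = 50 - 6 = 44.
Iteration 2: 44 > 24 holds -> i = 44 - 6 = 38.
Iteration 3: 38 > 24 holds -> i = 38 - 6 = 32.
Iteration 4: 32 > 24 holds -> i = 32 - 6 = 26.
Iteration 5: 26 > 24 holds -> i = 26 - 6 = 20.
Iteration 6: 20 > 24 fails; recursion stops.
SUM(i) = 50 + 44 + 38 + 32 + 26 + 20 = 210.

210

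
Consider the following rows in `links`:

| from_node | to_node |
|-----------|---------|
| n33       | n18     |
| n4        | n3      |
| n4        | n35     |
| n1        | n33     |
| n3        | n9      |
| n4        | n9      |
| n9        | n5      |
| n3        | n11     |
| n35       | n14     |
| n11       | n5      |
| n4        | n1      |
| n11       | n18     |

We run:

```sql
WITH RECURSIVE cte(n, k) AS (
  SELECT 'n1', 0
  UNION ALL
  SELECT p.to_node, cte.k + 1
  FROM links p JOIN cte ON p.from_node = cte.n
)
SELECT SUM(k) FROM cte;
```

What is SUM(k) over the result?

Base: (n1, k=0).
Iteration 1: edges from {n1} -> (n33, k=1).
Iteration 2: edges from {n33} -> (n18, k=2).
Iteration 3: no outgoing edges from {n18}; recursion stops.
SUM(k) = 0 + 1 + 2 = 3.

3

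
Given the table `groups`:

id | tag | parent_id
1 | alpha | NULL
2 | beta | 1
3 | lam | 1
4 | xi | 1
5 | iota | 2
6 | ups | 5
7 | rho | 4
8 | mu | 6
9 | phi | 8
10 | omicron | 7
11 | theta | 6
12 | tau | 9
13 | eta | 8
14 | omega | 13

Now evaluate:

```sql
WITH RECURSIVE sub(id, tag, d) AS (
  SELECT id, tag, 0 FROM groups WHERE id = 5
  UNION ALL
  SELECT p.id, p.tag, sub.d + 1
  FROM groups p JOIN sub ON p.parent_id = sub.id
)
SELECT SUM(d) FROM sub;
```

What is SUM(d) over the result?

Base: id=5 (iota) at d 0.
Iteration 1: rows with parent_id in {5} -> ups (id 6, d 1).
Iteration 2: rows with parent_id in {6} -> mu (id 8, d 2), theta (id 11, d 2).
Iteration 3: rows with parent_id in {8,11} -> phi (id 9, d 3), eta (id 13, d 3).
Iteration 4: rows with parent_id in {9,13} -> tau (id 12, d 4), omega (id 14, d 4).
Iteration 5: no rows with parent_id in {12,14}; recursion stops.
SUM(d) = 0 + 1 + 2 + 2 + 3 + 3 + 4 + 4 = 19.

19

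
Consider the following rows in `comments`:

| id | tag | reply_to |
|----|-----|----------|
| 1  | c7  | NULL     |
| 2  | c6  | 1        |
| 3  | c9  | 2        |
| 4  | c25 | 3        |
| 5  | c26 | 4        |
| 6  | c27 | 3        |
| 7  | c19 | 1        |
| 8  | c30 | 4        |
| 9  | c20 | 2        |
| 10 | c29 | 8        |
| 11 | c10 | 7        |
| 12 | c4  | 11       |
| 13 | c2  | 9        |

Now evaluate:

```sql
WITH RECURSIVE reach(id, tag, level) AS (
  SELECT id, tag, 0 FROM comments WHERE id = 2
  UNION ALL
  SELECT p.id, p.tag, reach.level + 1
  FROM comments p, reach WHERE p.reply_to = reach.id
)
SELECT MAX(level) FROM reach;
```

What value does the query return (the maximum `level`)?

Base: id=2 (c6) at level 0.
Iteration 1: rows with reply_to in {2} -> c9 (id 3, level 1), c20 (id 9, level 1).
Iteration 2: rows with reply_to in {3,9} -> c25 (id 4, level 2), c27 (id 6, level 2), c2 (id 13, level 2).
Iteration 3: rows with reply_to in {4,6,13} -> c26 (id 5, level 3), c30 (id 8, level 3).
Iteration 4: rows with reply_to in {5,8} -> c29 (id 10, level 4).
Iteration 5: no rows with reply_to in {10}; recursion stops.
level values: 0, 1, 1, 2, 2, 2, 3, 3, 4; the maximum is 4.

4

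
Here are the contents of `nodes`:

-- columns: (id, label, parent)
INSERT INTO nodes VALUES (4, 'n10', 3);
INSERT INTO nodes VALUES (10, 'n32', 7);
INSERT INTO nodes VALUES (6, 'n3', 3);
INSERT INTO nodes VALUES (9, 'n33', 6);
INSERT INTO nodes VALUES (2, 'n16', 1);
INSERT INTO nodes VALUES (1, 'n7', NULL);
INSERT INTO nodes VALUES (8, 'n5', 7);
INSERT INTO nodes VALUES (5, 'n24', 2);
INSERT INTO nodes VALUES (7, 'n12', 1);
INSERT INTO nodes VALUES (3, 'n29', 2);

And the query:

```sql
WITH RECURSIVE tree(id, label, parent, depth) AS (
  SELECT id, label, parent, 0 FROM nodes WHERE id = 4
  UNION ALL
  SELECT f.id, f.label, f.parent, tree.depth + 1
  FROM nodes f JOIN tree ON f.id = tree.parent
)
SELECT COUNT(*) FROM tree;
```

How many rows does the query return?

Base: id=4 (n10), parent=3, depth 0.
Iteration 1: join on id=3 -> n29 (id 3, parent=2, depth 1).
Iteration 2: join on id=2 -> n16 (id 2, parent=1, depth 2).
Iteration 3: join on id=1 -> n7 (id 1, parent=NULL, depth 3).
Iteration 4: parent is NULL; no match; recursion stops.
Total rows emitted: 4.

4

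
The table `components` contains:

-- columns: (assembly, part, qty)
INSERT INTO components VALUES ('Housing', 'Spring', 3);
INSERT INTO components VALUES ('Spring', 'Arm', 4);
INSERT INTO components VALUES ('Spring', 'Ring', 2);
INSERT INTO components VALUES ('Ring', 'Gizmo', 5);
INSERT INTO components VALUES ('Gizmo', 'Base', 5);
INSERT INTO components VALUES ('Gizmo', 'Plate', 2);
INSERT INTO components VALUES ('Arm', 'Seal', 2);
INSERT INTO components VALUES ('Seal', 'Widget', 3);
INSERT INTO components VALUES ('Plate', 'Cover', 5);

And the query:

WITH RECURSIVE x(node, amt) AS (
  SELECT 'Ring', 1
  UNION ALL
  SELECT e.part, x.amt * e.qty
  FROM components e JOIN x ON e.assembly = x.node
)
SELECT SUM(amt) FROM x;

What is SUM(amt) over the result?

91

Base: (Ring, amt=1).
Iteration 1: components of {Ring} -> Gizmo = 1*5 = 5.
Iteration 2: components of {Gizmo} -> Base = 5*5 = 25, Plate = 5*2 = 10.
Iteration 3: components of {Base,Plate} -> Cover = 10*5 = 50.
Iteration 4: no further components; recursion stops.
SUM(amt) = 1 + 5 + 25 + 10 + 50 = 91.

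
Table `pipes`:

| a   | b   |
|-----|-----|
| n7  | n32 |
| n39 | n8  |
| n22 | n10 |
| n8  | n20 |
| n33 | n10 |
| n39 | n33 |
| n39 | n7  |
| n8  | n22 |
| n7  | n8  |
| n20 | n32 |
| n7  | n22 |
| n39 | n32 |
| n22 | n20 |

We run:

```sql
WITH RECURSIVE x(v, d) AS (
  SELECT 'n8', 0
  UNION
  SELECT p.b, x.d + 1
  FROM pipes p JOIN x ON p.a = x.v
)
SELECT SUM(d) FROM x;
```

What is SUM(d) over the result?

Base: (n8, d=0).
Iteration 1: edges from {n8} -> (n20, d=1), (n22, d=1).
Iteration 2: edges from {n20,n22} -> (n10, d=2), (n20, d=2), (n32, d=2).
Iteration 3: edges from {n10,n20,n32} -> (n32, d=3).
Iteration 4: no outgoing edges from {n32}; recursion stops.
SUM(d) = 0 + 1 + 1 + 2 + 2 + 2 + 3 = 11.

11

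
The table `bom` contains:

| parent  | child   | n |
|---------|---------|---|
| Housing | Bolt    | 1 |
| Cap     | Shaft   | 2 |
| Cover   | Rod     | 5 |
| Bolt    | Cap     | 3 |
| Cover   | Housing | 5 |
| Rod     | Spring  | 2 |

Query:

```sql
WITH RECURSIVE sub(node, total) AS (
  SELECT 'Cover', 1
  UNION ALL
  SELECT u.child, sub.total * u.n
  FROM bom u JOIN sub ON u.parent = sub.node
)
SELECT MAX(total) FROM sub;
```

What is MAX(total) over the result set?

Base: (Cover, total=1).
Iteration 1: components of {Cover} -> Housing = 1*5 = 5, Rod = 1*5 = 5.
Iteration 2: components of {Housing,Rod} -> Bolt = 5*1 = 5, Spring = 5*2 = 10.
Iteration 3: components of {Bolt,Spring} -> Cap = 5*3 = 15.
Iteration 4: components of {Cap} -> Shaft = 15*2 = 30.
Iteration 5: no further components; recursion stops.
total values: 1, 5, 5, 10, 5, 15, 30; the maximum is 30.

30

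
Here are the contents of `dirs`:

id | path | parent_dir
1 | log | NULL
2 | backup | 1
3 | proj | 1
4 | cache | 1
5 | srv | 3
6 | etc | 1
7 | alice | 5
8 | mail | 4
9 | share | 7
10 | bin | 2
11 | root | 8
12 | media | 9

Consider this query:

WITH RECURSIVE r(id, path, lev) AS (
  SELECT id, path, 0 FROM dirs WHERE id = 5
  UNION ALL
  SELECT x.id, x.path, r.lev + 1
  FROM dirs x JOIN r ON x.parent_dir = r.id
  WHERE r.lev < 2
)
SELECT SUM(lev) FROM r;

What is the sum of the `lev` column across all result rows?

3

Base: id=5 (srv) at lev 0.
Iteration 1: rows with parent_dir in {5} -> alice (id 7, lev 1).
Iteration 2: rows with parent_dir in {7} -> share (id 9, lev 2).
Iteration 3: lev < 2 fails for all current rows; recursion stops.
SUM(lev) = 0 + 1 + 2 = 3.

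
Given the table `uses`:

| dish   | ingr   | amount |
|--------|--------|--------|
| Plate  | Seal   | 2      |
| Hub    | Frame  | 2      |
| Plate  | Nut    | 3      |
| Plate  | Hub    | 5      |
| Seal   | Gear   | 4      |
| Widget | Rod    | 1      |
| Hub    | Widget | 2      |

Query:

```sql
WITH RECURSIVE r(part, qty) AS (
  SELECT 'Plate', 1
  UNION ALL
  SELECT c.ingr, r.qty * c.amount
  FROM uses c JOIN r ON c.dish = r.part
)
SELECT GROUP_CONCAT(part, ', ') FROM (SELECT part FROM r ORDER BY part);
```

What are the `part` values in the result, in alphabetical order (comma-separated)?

Frame, Gear, Hub, Nut, Plate, Rod, Seal, Widget

Base: (Plate, qty=1).
Iteration 1: components of {Plate} -> Hub = 1*5 = 5, Nut = 1*3 = 3, Seal = 1*2 = 2.
Iteration 2: components of {Hub,Nut,Seal} -> Frame = 5*2 = 10, Gear = 2*4 = 8, Widget = 5*2 = 10.
Iteration 3: components of {Frame,Gear,Widget} -> Rod = 10*1 = 10.
Iteration 4: no further components; recursion stops.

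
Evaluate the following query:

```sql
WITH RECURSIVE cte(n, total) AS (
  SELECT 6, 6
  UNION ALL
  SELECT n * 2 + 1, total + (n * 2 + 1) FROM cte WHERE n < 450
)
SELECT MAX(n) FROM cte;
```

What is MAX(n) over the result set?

895

Base: n=6, total=6.
Iteration 1: 6 < 450 holds -> n = 6 * 2 + 1 = 13, total = 6 + 13 = 19.
Iteration 2: 13 < 450 holds -> n = 13 * 2 + 1 = 27, total = 19 + 27 = 46.
Iteration 3: 27 < 450 holds -> n = 27 * 2 + 1 = 55, total = 46 + 55 = 101.
Iteration 4: 55 < 450 holds -> n = 55 * 2 + 1 = 111, total = 101 + 111 = 212.
Iteration 5: 111 < 450 holds -> n = 111 * 2 + 1 = 223, total = 212 + 223 = 435.
Iteration 6: 223 < 450 holds -> n = 223 * 2 + 1 = 447, total = 435 + 447 = 882.
Iteration 7: 447 < 450 holds -> n = 447 * 2 + 1 = 895, total = 882 + 895 = 1777.
Iteration 8: 895 < 450 fails; recursion stops.
n values: 6, 13, 27, 55, 111, 223, 447, 895; the maximum is 895.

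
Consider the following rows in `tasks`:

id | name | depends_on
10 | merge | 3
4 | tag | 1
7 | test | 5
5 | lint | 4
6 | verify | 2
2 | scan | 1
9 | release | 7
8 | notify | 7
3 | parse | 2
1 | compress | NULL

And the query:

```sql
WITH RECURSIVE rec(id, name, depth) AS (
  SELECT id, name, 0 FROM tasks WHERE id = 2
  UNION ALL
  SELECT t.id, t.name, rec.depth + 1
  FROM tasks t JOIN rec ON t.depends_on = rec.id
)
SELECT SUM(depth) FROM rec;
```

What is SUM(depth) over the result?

Base: id=2 (scan) at depth 0.
Iteration 1: rows with depends_on in {2} -> parse (id 3, depth 1), verify (id 6, depth 1).
Iteration 2: rows with depends_on in {3,6} -> merge (id 10, depth 2).
Iteration 3: no rows with depends_on in {10}; recursion stops.
SUM(depth) = 0 + 1 + 1 + 2 = 4.

4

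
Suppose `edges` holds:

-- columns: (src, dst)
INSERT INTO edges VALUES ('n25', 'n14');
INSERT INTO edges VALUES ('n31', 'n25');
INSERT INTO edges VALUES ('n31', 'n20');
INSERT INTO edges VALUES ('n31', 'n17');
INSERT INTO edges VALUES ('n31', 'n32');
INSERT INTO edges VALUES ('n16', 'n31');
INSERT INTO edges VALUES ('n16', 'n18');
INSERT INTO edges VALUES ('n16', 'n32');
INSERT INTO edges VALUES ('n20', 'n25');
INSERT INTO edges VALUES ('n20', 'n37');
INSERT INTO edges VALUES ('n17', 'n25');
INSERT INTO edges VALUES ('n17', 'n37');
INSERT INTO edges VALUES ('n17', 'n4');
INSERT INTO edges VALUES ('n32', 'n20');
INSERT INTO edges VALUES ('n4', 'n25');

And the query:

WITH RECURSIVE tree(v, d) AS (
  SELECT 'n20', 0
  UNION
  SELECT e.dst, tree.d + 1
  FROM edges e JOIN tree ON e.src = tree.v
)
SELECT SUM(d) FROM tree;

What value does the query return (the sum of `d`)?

4

Base: (n20, d=0).
Iteration 1: edges from {n20} -> (n25, d=1), (n37, d=1).
Iteration 2: edges from {n25,n37} -> (n14, d=2).
Iteration 3: no outgoing edges from {n14}; recursion stops.
SUM(d) = 0 + 1 + 1 + 2 = 4.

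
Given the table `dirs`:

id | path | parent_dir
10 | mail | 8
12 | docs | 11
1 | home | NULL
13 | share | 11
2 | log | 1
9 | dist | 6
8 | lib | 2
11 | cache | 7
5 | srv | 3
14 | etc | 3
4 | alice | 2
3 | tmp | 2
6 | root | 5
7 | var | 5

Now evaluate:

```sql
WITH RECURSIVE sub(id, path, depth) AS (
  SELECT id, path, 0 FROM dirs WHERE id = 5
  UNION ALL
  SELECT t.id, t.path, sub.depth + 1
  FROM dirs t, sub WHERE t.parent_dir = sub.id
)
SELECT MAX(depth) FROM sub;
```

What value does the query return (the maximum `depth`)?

3

Base: id=5 (srv) at depth 0.
Iteration 1: rows with parent_dir in {5} -> root (id 6, depth 1), var (id 7, depth 1).
Iteration 2: rows with parent_dir in {6,7} -> dist (id 9, depth 2), cache (id 11, depth 2).
Iteration 3: rows with parent_dir in {9,11} -> docs (id 12, depth 3), share (id 13, depth 3).
Iteration 4: no rows with parent_dir in {12,13}; recursion stops.
depth values: 0, 1, 1, 2, 2, 3, 3; the maximum is 3.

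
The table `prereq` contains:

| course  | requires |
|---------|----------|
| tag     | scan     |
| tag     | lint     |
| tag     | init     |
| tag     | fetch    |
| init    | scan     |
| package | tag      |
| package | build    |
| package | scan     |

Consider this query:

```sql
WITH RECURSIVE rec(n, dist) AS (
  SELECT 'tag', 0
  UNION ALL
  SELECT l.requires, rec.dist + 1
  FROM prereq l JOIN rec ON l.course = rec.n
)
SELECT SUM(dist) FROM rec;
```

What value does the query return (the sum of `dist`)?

6

Base: (tag, dist=0).
Iteration 1: edges from {tag} -> (fetch, dist=1), (init, dist=1), (lint, dist=1), (scan, dist=1).
Iteration 2: edges from {fetch,init,lint,scan} -> (scan, dist=2).
Iteration 3: no outgoing edges from {scan}; recursion stops.
SUM(dist) = 0 + 1 + 1 + 1 + 1 + 2 = 6.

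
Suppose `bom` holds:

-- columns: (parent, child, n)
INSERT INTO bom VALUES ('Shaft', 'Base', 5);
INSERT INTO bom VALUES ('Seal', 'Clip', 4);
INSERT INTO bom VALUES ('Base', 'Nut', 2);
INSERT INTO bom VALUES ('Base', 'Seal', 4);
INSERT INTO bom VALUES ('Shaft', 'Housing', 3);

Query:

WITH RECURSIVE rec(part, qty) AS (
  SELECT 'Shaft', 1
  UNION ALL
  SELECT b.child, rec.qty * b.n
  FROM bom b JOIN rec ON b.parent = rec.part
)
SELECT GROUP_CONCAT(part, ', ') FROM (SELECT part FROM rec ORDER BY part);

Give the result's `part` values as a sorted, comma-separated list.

Base: (Shaft, qty=1).
Iteration 1: components of {Shaft} -> Base = 1*5 = 5, Housing = 1*3 = 3.
Iteration 2: components of {Base,Housing} -> Nut = 5*2 = 10, Seal = 5*4 = 20.
Iteration 3: components of {Nut,Seal} -> Clip = 20*4 = 80.
Iteration 4: no further components; recursion stops.

Base, Clip, Housing, Nut, Seal, Shaft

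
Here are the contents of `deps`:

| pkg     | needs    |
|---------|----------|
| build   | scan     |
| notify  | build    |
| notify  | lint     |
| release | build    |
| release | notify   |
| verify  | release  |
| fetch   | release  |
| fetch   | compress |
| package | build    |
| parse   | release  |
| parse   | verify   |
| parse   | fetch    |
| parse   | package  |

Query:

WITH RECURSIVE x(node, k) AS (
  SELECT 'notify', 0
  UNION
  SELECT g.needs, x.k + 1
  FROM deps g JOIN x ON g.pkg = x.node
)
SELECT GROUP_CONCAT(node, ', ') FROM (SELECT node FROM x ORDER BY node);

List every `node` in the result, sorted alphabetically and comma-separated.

build, lint, notify, scan

Base: (notify, k=0).
Iteration 1: edges from {notify} -> (build, k=1), (lint, k=1).
Iteration 2: edges from {build,lint} -> (scan, k=2).
Iteration 3: no outgoing edges from {scan}; recursion stops.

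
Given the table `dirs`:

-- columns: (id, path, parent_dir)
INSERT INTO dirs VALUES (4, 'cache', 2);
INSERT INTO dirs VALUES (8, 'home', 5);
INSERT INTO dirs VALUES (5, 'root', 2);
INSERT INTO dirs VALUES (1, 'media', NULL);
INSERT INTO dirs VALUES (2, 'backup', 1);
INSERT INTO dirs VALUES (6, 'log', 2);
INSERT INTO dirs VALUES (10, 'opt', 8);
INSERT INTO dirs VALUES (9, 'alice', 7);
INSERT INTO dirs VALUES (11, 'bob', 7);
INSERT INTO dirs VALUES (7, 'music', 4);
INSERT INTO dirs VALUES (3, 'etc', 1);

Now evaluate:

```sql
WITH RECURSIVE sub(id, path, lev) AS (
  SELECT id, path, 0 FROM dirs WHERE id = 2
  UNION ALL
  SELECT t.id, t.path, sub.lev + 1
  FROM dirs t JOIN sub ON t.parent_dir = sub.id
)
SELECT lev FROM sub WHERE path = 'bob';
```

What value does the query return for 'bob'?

Base: id=2 (backup) at lev 0.
Iteration 1: rows with parent_dir in {2} -> cache (id 4, lev 1), root (id 5, lev 1), log (id 6, lev 1).
Iteration 2: rows with parent_dir in {4,5,6} -> music (id 7, lev 2), home (id 8, lev 2).
Iteration 3: rows with parent_dir in {7,8} -> alice (id 9, lev 3), opt (id 10, lev 3), bob (id 11, lev 3).
Iteration 4: no rows with parent_dir in {9,10,11}; recursion stops.

3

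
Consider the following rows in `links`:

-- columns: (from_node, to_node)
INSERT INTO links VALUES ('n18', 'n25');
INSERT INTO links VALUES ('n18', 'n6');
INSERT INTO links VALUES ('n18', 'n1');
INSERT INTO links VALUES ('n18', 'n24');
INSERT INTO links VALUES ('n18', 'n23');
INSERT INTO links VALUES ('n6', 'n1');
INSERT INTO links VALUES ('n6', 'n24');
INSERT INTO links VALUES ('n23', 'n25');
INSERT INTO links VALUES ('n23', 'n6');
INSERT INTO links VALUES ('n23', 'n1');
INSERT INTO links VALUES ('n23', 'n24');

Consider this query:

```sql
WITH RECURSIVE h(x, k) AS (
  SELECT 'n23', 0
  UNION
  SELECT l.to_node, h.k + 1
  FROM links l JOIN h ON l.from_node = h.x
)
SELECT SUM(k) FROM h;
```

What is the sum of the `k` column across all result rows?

8

Base: (n23, k=0).
Iteration 1: edges from {n23} -> (n1, k=1), (n24, k=1), (n25, k=1), (n6, k=1).
Iteration 2: edges from {n1,n24,n25,n6} -> (n1, k=2), (n24, k=2).
Iteration 3: no outgoing edges from {n1,n24}; recursion stops.
SUM(k) = 0 + 1 + 1 + 1 + 1 + 2 + 2 = 8.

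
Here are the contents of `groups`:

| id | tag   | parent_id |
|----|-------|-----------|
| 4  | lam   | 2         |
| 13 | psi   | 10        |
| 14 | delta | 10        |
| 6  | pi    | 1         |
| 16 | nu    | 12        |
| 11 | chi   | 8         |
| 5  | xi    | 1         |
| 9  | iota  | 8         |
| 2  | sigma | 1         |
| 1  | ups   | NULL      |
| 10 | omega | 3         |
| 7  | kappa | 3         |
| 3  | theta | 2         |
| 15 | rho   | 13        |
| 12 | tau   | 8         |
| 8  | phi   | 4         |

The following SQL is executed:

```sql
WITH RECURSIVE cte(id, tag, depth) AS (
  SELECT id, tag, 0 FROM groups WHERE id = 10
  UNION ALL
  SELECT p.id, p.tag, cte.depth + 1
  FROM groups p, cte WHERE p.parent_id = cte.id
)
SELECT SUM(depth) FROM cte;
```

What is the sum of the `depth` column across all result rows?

Base: id=10 (omega) at depth 0.
Iteration 1: rows with parent_id in {10} -> psi (id 13, depth 1), delta (id 14, depth 1).
Iteration 2: rows with parent_id in {13,14} -> rho (id 15, depth 2).
Iteration 3: no rows with parent_id in {15}; recursion stops.
SUM(depth) = 0 + 1 + 1 + 2 = 4.

4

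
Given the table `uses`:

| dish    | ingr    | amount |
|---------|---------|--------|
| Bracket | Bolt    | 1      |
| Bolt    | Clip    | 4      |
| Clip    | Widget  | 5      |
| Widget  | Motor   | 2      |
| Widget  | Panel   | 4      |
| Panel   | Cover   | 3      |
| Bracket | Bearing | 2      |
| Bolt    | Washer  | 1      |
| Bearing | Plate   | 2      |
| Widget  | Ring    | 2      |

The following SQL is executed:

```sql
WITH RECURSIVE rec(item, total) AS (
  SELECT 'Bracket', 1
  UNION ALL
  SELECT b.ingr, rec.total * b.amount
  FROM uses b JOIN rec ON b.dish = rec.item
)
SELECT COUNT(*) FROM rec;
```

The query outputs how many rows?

Base: (Bracket, total=1).
Iteration 1: components of {Bracket} -> Bearing = 1*2 = 2, Bolt = 1*1 = 1.
Iteration 2: components of {Bearing,Bolt} -> Clip = 1*4 = 4, Plate = 2*2 = 4, Washer = 1*1 = 1.
Iteration 3: components of {Clip,Plate,Washer} -> Widget = 4*5 = 20.
Iteration 4: components of {Widget} -> Motor = 20*2 = 40, Panel = 20*4 = 80, Ring = 20*2 = 40.
Iteration 5: components of {Motor,Panel,Ring} -> Cover = 80*3 = 240.
Iteration 6: no further components; recursion stops.
Total rows emitted: 11.

11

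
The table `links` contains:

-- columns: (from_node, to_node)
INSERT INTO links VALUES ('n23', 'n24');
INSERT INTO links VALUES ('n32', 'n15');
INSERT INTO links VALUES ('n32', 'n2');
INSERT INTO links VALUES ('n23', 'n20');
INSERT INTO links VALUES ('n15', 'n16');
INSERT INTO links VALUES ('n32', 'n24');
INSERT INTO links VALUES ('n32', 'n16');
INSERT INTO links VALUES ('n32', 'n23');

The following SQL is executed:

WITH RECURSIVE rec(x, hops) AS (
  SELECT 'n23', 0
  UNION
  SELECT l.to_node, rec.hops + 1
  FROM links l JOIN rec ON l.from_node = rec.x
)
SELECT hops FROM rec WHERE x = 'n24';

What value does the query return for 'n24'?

Base: (n23, hops=0).
Iteration 1: edges from {n23} -> (n20, hops=1), (n24, hops=1).
Iteration 2: no outgoing edges from {n20,n24}; recursion stops.

1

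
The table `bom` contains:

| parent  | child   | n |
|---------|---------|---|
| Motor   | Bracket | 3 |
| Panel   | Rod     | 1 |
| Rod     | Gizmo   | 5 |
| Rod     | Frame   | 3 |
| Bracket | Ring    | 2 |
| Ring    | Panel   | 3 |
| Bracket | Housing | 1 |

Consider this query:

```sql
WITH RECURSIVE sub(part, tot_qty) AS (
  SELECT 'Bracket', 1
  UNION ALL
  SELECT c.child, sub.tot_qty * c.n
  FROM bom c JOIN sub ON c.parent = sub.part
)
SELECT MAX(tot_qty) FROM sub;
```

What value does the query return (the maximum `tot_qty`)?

30

Base: (Bracket, tot_qty=1).
Iteration 1: components of {Bracket} -> Housing = 1*1 = 1, Ring = 1*2 = 2.
Iteration 2: components of {Housing,Ring} -> Panel = 2*3 = 6.
Iteration 3: components of {Panel} -> Rod = 6*1 = 6.
Iteration 4: components of {Rod} -> Frame = 6*3 = 18, Gizmo = 6*5 = 30.
Iteration 5: no further components; recursion stops.
tot_qty values: 1, 2, 1, 6, 6, 18, 30; the maximum is 30.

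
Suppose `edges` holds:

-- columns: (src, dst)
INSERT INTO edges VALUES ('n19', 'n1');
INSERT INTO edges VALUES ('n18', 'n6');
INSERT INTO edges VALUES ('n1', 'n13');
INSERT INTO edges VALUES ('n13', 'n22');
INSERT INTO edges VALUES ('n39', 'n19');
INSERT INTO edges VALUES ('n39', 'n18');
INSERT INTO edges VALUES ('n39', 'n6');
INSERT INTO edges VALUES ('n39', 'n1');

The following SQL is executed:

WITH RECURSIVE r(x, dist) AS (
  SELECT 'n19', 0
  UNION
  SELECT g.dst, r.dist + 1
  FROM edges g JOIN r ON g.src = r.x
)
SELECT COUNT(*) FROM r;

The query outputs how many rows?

Base: (n19, dist=0).
Iteration 1: edges from {n19} -> (n1, dist=1).
Iteration 2: edges from {n1} -> (n13, dist=2).
Iteration 3: edges from {n13} -> (n22, dist=3).
Iteration 4: no outgoing edges from {n22}; recursion stops.
Total rows emitted: 4.

4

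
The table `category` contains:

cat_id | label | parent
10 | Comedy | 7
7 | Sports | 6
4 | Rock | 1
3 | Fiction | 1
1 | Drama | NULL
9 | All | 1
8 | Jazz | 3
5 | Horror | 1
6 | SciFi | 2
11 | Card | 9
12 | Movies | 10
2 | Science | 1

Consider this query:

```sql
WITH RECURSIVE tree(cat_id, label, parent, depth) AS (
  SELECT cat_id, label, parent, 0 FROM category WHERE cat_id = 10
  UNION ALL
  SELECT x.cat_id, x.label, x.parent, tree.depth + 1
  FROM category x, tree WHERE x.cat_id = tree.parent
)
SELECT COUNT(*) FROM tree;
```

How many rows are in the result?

Base: cat_id=10 (Comedy), parent=7, depth 0.
Iteration 1: join on cat_id=7 -> Sports (id 7, parent=6, depth 1).
Iteration 2: join on cat_id=6 -> SciFi (id 6, parent=2, depth 2).
Iteration 3: join on cat_id=2 -> Science (id 2, parent=1, depth 3).
Iteration 4: join on cat_id=1 -> Drama (id 1, parent=NULL, depth 4).
Iteration 5: parent is NULL; no match; recursion stops.
Total rows emitted: 5.

5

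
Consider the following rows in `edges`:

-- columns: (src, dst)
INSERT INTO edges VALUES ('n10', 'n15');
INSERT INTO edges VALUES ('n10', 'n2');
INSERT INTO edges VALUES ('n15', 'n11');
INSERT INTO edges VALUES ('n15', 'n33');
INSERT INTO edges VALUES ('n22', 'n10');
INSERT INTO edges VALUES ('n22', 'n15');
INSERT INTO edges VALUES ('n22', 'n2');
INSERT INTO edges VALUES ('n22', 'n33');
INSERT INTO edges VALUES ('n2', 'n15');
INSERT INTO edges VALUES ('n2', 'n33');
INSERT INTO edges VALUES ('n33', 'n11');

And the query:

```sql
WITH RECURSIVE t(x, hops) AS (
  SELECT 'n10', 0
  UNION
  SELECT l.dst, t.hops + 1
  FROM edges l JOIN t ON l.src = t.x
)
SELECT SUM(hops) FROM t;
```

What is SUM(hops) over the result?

Base: (n10, hops=0).
Iteration 1: edges from {n10} -> (n15, hops=1), (n2, hops=1).
Iteration 2: edges from {n15,n2} -> (n11, hops=2), (n15, hops=2), (n33, hops=2). [UNION drops 1 duplicate row(s)]
Iteration 3: edges from {n11,n15,n33} -> (n11, hops=3), (n33, hops=3). [UNION drops 1 duplicate row(s)]
Iteration 4: edges from {n11,n33} -> (n11, hops=4).
Iteration 5: no outgoing edges from {n11}; recursion stops.
SUM(hops) = 0 + 1 + 1 + 2 + 2 + 2 + 3 + 3 + 4 = 18.

18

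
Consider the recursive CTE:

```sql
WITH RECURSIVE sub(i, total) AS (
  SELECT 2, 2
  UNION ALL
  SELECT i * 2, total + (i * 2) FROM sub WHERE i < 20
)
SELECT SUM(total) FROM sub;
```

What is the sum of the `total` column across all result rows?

Base: i=2, total=2.
Iteration 1: 2 < 20 holds -> i = 2 * 2 = 4, total = 2 + 4 = 6.
Iteration 2: 4 < 20 holds -> i = 4 * 2 = 8, total = 6 + 8 = 14.
Iteration 3: 8 < 20 holds -> i = 8 * 2 = 16, total = 14 + 16 = 30.
Iteration 4: 16 < 20 holds -> i = 16 * 2 = 32, total = 30 + 32 = 62.
Iteration 5: 32 < 20 fails; recursion stops.
SUM(total) = 2 + 6 + 14 + 30 + 62 = 114.

114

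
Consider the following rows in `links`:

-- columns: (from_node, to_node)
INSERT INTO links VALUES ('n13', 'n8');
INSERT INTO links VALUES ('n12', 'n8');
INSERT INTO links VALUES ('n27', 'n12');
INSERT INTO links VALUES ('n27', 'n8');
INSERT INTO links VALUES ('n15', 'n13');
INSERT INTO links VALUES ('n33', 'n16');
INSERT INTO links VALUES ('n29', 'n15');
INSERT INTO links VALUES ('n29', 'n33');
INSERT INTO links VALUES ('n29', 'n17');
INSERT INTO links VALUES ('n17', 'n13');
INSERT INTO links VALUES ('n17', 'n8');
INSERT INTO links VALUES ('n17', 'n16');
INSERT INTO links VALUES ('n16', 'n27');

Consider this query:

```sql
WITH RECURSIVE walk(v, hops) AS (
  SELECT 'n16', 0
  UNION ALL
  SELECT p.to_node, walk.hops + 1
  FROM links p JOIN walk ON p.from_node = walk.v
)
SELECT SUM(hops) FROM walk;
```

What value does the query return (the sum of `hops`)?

Base: (n16, hops=0).
Iteration 1: edges from {n16} -> (n27, hops=1).
Iteration 2: edges from {n27} -> (n12, hops=2), (n8, hops=2).
Iteration 3: edges from {n12,n8} -> (n8, hops=3).
Iteration 4: no outgoing edges from {n8}; recursion stops.
SUM(hops) = 0 + 1 + 2 + 2 + 3 = 8.

8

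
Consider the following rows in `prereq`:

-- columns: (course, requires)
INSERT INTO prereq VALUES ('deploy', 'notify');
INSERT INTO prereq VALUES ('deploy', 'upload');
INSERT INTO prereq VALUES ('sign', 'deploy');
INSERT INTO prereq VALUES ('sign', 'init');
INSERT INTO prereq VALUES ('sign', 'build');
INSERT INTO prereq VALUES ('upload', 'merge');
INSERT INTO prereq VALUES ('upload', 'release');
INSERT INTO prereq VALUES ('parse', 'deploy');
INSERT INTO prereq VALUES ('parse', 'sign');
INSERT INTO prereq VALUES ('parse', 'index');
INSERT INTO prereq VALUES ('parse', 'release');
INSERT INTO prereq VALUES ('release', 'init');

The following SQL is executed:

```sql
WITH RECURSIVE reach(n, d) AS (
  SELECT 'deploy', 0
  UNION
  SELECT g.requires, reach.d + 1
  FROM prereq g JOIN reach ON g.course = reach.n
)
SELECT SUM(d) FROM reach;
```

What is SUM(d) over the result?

9

Base: (deploy, d=0).
Iteration 1: edges from {deploy} -> (notify, d=1), (upload, d=1).
Iteration 2: edges from {notify,upload} -> (merge, d=2), (release, d=2).
Iteration 3: edges from {merge,release} -> (init, d=3).
Iteration 4: no outgoing edges from {init}; recursion stops.
SUM(d) = 0 + 1 + 1 + 2 + 2 + 3 = 9.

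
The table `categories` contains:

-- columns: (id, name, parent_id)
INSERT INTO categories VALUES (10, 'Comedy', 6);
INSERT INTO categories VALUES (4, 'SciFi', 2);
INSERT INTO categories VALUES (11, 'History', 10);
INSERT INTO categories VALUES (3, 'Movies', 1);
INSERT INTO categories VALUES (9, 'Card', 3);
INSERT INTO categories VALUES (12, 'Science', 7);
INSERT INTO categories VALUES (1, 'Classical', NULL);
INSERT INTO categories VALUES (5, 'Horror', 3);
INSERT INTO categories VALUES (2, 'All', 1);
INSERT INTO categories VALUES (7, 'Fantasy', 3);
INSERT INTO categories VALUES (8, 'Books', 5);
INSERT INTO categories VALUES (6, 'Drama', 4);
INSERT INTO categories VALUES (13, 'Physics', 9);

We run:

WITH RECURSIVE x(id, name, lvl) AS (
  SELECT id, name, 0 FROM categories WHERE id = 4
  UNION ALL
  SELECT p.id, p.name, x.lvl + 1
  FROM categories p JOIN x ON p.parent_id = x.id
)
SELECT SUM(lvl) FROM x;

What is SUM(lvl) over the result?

6

Base: id=4 (SciFi) at lvl 0.
Iteration 1: rows with parent_id in {4} -> Drama (id 6, lvl 1).
Iteration 2: rows with parent_id in {6} -> Comedy (id 10, lvl 2).
Iteration 3: rows with parent_id in {10} -> History (id 11, lvl 3).
Iteration 4: no rows with parent_id in {11}; recursion stops.
SUM(lvl) = 0 + 1 + 2 + 3 = 6.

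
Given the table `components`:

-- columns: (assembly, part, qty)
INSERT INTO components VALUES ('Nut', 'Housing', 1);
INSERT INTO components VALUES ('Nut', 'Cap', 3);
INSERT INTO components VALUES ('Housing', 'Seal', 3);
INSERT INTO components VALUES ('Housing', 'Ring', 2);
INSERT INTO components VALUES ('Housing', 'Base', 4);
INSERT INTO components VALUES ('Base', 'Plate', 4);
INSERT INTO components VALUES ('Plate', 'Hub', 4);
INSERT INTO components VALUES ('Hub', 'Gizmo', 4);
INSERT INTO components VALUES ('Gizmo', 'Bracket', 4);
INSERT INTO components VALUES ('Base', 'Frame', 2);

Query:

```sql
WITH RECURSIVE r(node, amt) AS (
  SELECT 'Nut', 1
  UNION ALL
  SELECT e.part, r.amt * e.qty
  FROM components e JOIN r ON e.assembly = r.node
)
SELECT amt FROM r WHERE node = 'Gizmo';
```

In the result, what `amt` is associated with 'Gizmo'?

Base: (Nut, amt=1).
Iteration 1: components of {Nut} -> Cap = 1*3 = 3, Housing = 1*1 = 1.
Iteration 2: components of {Cap,Housing} -> Base = 1*4 = 4, Ring = 1*2 = 2, Seal = 1*3 = 3.
Iteration 3: components of {Base,Ring,Seal} -> Frame = 4*2 = 8, Plate = 4*4 = 16.
Iteration 4: components of {Frame,Plate} -> Hub = 16*4 = 64.
Iteration 5: components of {Hub} -> Gizmo = 64*4 = 256.
Iteration 6: components of {Gizmo} -> Bracket = 256*4 = 1024.
Iteration 7: no further components; recursion stops.

256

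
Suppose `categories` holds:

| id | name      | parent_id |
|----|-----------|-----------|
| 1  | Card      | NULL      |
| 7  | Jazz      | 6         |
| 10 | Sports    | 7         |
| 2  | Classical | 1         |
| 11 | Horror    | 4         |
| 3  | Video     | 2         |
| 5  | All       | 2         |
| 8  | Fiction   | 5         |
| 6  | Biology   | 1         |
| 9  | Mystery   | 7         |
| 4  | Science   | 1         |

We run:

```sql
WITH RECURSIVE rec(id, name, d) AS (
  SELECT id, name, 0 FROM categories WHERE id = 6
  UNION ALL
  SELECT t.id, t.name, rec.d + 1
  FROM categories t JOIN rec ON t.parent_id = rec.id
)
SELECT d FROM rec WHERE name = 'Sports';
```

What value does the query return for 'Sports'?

2

Base: id=6 (Biology) at d 0.
Iteration 1: rows with parent_id in {6} -> Jazz (id 7, d 1).
Iteration 2: rows with parent_id in {7} -> Mystery (id 9, d 2), Sports (id 10, d 2).
Iteration 3: no rows with parent_id in {9,10}; recursion stops.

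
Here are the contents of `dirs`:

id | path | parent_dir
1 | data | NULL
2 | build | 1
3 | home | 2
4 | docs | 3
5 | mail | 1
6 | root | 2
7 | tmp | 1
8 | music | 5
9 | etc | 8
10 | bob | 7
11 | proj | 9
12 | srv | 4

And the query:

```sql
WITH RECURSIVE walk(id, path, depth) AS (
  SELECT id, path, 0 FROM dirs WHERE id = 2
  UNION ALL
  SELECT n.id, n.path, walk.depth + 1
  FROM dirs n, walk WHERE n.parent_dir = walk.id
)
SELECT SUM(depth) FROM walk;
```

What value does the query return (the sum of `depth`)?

Base: id=2 (build) at depth 0.
Iteration 1: rows with parent_dir in {2} -> home (id 3, depth 1), root (id 6, depth 1).
Iteration 2: rows with parent_dir in {3,6} -> docs (id 4, depth 2).
Iteration 3: rows with parent_dir in {4} -> srv (id 12, depth 3).
Iteration 4: no rows with parent_dir in {12}; recursion stops.
SUM(depth) = 0 + 1 + 1 + 2 + 3 = 7.

7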